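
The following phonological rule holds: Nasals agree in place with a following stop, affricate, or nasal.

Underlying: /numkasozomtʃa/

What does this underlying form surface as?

[nuŋkasozoɲtʃa]

/m/ before /k/ (velar) → [ŋ]
/m/ before /tʃ/ (palatal) → [ɲ]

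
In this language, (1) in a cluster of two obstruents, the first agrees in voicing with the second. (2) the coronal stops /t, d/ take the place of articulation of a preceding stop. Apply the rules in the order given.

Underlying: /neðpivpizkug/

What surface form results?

[neθpifpiskug]

Rule 1: /ð/ before /p/ (voiceless) → [θ]
Rule 1: /v/ before /p/ (voiceless) → [f]
Rule 1: /z/ before /k/ (voiceless) → [s]
After rule 1: neθpifpiskug
Rule 2: no segment meets the rule's conditions; no change.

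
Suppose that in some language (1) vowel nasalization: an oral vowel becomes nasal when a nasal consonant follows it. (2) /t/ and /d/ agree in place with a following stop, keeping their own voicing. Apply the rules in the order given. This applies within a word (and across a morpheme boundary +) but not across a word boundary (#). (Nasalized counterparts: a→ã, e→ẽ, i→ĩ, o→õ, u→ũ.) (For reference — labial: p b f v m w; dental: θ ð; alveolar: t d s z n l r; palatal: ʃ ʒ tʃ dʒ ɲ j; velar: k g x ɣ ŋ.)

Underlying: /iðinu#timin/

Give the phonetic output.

[iðĩnu#tĩmĩn]

Rule 1: /i/ before nasal /n/ → [ĩ]
Rule 1: /i/ before nasal /m/ → [ĩ]
Rule 1: /i/ before nasal /n/ → [ĩ]
After rule 1: iðĩnu#tĩmĩn
Rule 2: no segment meets the rule's conditions; no change.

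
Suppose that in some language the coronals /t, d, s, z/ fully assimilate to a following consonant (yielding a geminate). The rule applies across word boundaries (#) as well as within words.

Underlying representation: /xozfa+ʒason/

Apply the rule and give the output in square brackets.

[xoffa+ʒason]

/z/ before /f/ → [f] (total assimilation)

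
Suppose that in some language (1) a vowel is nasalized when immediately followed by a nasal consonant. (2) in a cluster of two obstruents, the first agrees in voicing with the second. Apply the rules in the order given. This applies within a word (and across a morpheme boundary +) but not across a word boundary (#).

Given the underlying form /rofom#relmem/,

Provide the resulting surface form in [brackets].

Rule 1: /o/ before nasal /m/ → [õ]
Rule 1: /e/ before nasal /m/ → [ẽ]
After rule 1: rofõm#relmẽm
Rule 2: no segment meets the rule's conditions; no change.

[rofõm#relmẽm]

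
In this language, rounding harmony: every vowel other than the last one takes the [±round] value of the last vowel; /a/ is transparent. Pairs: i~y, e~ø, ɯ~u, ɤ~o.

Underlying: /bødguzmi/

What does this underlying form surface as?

[bedgɯzmi]

/ø/ harmonizes with /i/ ([-round]) → [e]
/u/ harmonizes with /i/ ([-round]) → [ɯ]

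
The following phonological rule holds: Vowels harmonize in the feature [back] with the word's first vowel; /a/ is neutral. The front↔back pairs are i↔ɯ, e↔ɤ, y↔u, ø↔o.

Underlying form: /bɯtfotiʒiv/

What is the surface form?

[bɯtfotɯʒɯv]

/i/ harmonizes with /ɯ/ ([+back]) → [ɯ]
/i/ harmonizes with /ɯ/ ([+back]) → [ɯ]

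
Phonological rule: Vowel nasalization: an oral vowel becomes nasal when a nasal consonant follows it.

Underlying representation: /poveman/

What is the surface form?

[povẽmãn]

/e/ before nasal /m/ → [ẽ]
/a/ before nasal /n/ → [ã]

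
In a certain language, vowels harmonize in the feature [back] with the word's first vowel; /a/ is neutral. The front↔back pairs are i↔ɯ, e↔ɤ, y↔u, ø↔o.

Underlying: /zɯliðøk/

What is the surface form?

/i/ harmonizes with /ɯ/ ([+back]) → [ɯ]
/ø/ harmonizes with /ɯ/ ([+back]) → [o]

[zɯlɯðok]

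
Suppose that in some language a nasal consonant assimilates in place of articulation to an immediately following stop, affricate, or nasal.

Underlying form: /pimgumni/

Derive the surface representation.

[piŋgunni]

/m/ before /g/ (velar) → [ŋ]
/m/ before /n/ (alveolar) → [n]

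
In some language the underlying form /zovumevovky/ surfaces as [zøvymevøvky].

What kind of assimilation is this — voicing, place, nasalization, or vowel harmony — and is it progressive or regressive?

/o/→[ø] /u/→[y] /o/→[ø].
Vowels agree with the last vowel, so the harmony is regressive.

vowel harmony, regressive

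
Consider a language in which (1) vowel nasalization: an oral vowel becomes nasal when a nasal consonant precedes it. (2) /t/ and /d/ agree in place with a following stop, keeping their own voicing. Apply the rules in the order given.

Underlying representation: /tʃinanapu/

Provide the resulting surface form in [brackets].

[tʃinãnãpu]

Rule 1: /a/ after nasal /n/ → [ã]
Rule 1: /a/ after nasal /n/ → [ã]
After rule 1: tʃinãnãpu
Rule 2: no segment meets the rule's conditions; no change.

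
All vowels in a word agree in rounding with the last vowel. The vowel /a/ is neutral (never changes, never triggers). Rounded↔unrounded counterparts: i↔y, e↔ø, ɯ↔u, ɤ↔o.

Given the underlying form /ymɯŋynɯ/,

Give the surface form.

/y/ harmonizes with /ɯ/ ([-round]) → [i]
/y/ harmonizes with /ɯ/ ([-round]) → [i]

[imɯŋinɯ]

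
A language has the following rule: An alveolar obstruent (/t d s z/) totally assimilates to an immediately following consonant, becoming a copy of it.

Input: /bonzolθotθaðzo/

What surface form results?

[bonzolθoθθaðzo]

/t/ before /θ/ → [θ] (total assimilation)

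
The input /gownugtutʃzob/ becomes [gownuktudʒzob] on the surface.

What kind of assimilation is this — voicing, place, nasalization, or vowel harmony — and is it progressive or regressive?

/g/→[k] /tʃ/→[dʒ].
Each target copies a feature from the following segment, so the direction is regressive.

voicing assimilation, regressive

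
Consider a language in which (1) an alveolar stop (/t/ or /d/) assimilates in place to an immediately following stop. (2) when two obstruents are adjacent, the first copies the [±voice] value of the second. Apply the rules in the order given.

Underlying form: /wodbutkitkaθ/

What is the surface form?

Rule 1: /d/ before /b/ (labial) → [b]
Rule 1: /t/ before /k/ (velar) → [k]
Rule 1: /t/ before /k/ (velar) → [k]
After rule 1: wobbukkikkaθ
Rule 2: no segment meets the rule's conditions; no change.

[wobbukkikkaθ]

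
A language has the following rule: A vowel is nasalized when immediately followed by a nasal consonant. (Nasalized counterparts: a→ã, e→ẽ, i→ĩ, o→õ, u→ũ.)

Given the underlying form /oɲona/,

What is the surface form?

/o/ before nasal /ɲ/ → [õ]
/o/ before nasal /n/ → [õ]

[õɲõna]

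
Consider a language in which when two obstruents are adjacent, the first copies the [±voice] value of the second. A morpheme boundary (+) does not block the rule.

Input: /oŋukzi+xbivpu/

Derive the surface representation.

/k/ before /z/ (voiced) → [g]
/x/ before /b/ (voiced) → [ɣ]
/v/ before /p/ (voiceless) → [f]

[oŋugzi+ɣbifpu]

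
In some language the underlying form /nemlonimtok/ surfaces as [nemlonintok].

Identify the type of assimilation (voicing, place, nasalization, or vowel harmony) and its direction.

/m/→[n].
Each target copies a feature from the following segment, so the direction is regressive.

place assimilation, regressive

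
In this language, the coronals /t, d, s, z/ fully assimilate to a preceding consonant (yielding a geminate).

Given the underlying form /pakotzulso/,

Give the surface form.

[pakottullo]

/z/ after /t/ → [t] (total assimilation)
/s/ after /l/ → [l] (total assimilation)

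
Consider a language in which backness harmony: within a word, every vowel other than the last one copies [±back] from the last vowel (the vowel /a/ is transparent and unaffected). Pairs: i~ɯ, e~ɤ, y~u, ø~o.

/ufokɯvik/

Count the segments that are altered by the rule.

3

/u/ harmonizes with /i/ ([-back]) → [y]
/o/ harmonizes with /i/ ([-back]) → [ø]
/ɯ/ harmonizes with /i/ ([-back]) → [i]
3 segments change.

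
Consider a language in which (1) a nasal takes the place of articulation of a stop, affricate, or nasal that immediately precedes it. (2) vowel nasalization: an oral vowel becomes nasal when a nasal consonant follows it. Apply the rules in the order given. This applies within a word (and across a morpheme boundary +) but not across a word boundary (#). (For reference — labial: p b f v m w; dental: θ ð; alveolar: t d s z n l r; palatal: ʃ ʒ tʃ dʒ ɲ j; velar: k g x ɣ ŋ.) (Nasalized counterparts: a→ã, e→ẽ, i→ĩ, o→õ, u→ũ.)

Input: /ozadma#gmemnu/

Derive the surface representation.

Rule 1: /m/ after /d/ (alveolar) → [n]
Rule 1: /m/ after /g/ (velar) → [ŋ]
Rule 1: /n/ after /m/ (labial) → [m]
After rule 1: ozadna#gŋemmu
Rule 2: /e/ before nasal /m/ → [ẽ]

[ozadna#gŋẽmmu]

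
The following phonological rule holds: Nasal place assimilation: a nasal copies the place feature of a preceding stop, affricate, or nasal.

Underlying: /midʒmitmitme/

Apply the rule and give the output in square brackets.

/m/ after /dʒ/ (palatal) → [ɲ]
/m/ after /t/ (alveolar) → [n]
/m/ after /t/ (alveolar) → [n]

[midʒɲitnitne]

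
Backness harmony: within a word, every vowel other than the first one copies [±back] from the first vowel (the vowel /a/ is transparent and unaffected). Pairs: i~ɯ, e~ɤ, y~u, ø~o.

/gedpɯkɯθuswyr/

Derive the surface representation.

/ɯ/ harmonizes with /e/ ([-back]) → [i]
/ɯ/ harmonizes with /e/ ([-back]) → [i]
/u/ harmonizes with /e/ ([-back]) → [y]

[gedpikiθyswyr]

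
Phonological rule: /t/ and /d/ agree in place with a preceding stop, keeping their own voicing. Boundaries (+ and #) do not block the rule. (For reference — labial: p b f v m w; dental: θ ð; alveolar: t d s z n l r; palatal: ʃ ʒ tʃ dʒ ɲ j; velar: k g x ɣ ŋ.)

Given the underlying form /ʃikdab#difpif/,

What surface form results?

[ʃikgab#bifpif]

/d/ after /k/ (velar) → [g]
/d/ after /b/ (labial) → [b]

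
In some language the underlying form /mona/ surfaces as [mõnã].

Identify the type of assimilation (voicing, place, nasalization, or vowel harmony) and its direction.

/o/→[õ] /a/→[ã].
Each target copies a feature from the preceding segment, so the direction is progressive.

nasalization, progressive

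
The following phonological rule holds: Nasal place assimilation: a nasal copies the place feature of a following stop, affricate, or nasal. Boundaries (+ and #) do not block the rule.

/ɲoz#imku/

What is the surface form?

[ɲoz#iŋku]

/m/ before /k/ (velar) → [ŋ]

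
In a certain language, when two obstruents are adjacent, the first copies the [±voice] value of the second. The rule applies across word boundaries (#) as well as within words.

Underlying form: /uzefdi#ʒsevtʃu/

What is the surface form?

[uzevdi#ʃseftʃu]

/f/ before /d/ (voiced) → [v]
/ʒ/ before /s/ (voiceless) → [ʃ]
/v/ before /tʃ/ (voiceless) → [f]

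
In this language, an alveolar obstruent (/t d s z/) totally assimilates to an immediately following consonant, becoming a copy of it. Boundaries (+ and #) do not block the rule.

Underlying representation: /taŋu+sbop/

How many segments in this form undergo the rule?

/s/ before /b/ → [b] (total assimilation)
1 segment changes.

1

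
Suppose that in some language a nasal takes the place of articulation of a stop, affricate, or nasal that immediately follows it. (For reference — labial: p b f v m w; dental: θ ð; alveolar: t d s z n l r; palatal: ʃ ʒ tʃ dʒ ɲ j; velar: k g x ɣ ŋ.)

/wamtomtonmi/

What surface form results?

[wantontommi]

/m/ before /t/ (alveolar) → [n]
/m/ before /t/ (alveolar) → [n]
/n/ before /m/ (labial) → [m]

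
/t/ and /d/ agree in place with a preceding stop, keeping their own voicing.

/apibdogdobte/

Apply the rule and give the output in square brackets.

[apibboggobpe]

/d/ after /b/ (labial) → [b]
/d/ after /g/ (velar) → [g]
/t/ after /b/ (labial) → [p]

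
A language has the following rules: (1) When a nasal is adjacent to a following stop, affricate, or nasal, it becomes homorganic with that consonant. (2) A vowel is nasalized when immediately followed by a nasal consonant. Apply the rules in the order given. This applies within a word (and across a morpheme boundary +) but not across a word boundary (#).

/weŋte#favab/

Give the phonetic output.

[wẽnte#favab]

Rule 1: /ŋ/ before /t/ (alveolar) → [n]
After rule 1: wente#favab
Rule 2: /e/ before nasal /n/ → [ẽ]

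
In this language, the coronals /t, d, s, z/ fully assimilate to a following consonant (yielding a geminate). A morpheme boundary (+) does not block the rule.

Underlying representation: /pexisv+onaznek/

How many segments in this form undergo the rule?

2

/s/ before /v/ → [v] (total assimilation)
/z/ before /n/ → [n] (total assimilation)
2 segments change.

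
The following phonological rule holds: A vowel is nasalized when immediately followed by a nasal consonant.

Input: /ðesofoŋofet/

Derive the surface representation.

/o/ before nasal /ŋ/ → [õ]

[ðesofõŋofet]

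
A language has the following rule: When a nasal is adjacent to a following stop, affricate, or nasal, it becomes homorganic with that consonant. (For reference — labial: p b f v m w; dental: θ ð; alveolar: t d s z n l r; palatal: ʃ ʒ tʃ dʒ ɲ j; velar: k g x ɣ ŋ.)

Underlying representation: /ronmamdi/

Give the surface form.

[rommandi]

/n/ before /m/ (labial) → [m]
/m/ before /d/ (alveolar) → [n]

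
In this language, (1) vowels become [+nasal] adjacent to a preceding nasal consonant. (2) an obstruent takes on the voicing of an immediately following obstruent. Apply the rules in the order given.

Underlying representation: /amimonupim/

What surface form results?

[amĩmõnũpim]

Rule 1: /i/ after nasal /m/ → [ĩ]
Rule 1: /o/ after nasal /m/ → [õ]
Rule 1: /u/ after nasal /n/ → [ũ]
After rule 1: amĩmõnũpim
Rule 2: no segment meets the rule's conditions; no change.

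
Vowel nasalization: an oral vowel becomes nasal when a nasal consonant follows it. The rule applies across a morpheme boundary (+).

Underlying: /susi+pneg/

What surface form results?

no segment meets the rule's conditions; no change.

[susi+pneg]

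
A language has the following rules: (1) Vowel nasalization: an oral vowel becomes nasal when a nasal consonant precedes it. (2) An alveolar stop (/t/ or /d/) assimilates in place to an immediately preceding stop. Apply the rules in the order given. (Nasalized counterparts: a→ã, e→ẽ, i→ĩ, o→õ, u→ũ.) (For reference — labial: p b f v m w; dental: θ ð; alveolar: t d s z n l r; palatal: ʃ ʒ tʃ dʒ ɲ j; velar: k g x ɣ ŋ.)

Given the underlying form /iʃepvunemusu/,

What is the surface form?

[iʃepvunẽmũsu]

Rule 1: /e/ after nasal /n/ → [ẽ]
Rule 1: /u/ after nasal /m/ → [ũ]
After rule 1: iʃepvunẽmũsu
Rule 2: no segment meets the rule's conditions; no change.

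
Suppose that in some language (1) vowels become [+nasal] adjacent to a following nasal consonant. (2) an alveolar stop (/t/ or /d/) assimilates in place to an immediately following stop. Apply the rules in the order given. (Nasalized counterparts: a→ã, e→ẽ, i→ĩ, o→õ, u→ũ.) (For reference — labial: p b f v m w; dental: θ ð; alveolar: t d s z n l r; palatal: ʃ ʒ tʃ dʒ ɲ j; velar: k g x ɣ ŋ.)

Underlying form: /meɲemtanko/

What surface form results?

Rule 1: /e/ before nasal /ɲ/ → [ẽ]
Rule 1: /e/ before nasal /m/ → [ẽ]
Rule 1: /a/ before nasal /n/ → [ã]
After rule 1: mẽɲẽmtãnko
Rule 2: no segment meets the rule's conditions; no change.

[mẽɲẽmtãnko]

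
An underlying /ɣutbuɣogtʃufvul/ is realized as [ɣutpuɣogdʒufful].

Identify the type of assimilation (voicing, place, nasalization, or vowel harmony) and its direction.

voicing assimilation, progressive

/b/→[p] /tʃ/→[dʒ] /v/→[f].
Each target copies a feature from the preceding segment, so the direction is progressive.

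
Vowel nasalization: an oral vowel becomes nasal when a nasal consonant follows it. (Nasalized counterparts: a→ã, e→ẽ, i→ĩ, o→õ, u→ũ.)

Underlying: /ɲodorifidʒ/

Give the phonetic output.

[ɲodorifidʒ]

no segment meets the rule's conditions; no change.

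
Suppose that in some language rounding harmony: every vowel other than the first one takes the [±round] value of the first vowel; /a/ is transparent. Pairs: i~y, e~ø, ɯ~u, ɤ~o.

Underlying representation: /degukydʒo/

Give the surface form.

[degɯkidʒɤ]

/u/ harmonizes with /e/ ([-round]) → [ɯ]
/y/ harmonizes with /e/ ([-round]) → [i]
/o/ harmonizes with /e/ ([-round]) → [ɤ]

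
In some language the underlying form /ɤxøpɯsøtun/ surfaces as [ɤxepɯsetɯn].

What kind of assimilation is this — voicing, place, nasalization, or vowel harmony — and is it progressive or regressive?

vowel harmony, progressive

/ø/→[e] /ø/→[e] /u/→[ɯ].
Vowels agree with the first vowel, so the harmony is progressive.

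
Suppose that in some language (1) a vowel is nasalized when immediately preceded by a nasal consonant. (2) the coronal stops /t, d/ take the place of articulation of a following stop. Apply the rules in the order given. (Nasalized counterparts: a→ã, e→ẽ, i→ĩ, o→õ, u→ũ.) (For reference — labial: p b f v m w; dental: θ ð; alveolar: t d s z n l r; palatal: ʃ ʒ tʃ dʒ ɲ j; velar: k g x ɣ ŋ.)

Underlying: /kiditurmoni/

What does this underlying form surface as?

[kiditurmõnĩ]

Rule 1: /o/ after nasal /m/ → [õ]
Rule 1: /i/ after nasal /n/ → [ĩ]
After rule 1: kiditurmõnĩ
Rule 2: no segment meets the rule's conditions; no change.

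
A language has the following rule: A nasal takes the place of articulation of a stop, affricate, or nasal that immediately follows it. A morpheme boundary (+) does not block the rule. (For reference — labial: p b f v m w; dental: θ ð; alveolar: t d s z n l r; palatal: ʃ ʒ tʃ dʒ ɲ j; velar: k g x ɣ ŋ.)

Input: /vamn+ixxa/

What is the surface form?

/m/ before /n/ (alveolar) → [n]

[vann+ixxa]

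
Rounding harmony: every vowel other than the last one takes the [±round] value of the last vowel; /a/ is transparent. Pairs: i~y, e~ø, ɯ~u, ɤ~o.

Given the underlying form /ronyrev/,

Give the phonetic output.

/o/ harmonizes with /e/ ([-round]) → [ɤ]
/y/ harmonizes with /e/ ([-round]) → [i]

[rɤnirev]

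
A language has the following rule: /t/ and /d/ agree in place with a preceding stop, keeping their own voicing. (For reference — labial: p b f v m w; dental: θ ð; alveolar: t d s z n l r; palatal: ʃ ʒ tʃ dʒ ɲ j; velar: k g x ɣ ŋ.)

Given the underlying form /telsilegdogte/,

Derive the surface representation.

/d/ after /g/ (velar) → [g]
/t/ after /g/ (velar) → [k]

[telsileggogke]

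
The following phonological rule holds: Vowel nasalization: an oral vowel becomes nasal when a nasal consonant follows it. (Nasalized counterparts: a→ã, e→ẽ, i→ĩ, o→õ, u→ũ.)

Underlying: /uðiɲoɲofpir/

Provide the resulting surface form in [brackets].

[uðĩɲõɲofpir]

/i/ before nasal /ɲ/ → [ĩ]
/o/ before nasal /ɲ/ → [õ]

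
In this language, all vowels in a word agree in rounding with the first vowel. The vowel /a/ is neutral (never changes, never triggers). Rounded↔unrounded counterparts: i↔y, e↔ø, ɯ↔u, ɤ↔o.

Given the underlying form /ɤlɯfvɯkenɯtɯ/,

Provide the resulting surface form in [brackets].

[ɤlɯfvɯkenɯtɯ]

no segment meets the rule's conditions; no change.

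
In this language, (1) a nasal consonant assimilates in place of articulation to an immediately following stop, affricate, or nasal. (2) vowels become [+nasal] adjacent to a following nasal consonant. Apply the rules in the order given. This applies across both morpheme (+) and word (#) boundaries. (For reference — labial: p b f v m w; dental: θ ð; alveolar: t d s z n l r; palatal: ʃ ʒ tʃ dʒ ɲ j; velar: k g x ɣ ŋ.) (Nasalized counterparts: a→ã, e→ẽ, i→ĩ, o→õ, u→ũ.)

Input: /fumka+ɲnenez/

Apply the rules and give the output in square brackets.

[fũŋkã+nnẽnez]

Rule 1: /m/ before /k/ (velar) → [ŋ]
Rule 1: /ɲ/ before /n/ (alveolar) → [n]
After rule 1: fuŋka+nnenez
Rule 2: /u/ before nasal /ŋ/ → [ũ]
Rule 2: /a/ before nasal /n/ → [ã]
Rule 2: /e/ before nasal /n/ → [ẽ]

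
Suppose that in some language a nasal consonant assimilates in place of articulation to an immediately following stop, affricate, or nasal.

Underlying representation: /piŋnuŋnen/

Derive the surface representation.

[pinnunnen]

/ŋ/ before /n/ (alveolar) → [n]
/ŋ/ before /n/ (alveolar) → [n]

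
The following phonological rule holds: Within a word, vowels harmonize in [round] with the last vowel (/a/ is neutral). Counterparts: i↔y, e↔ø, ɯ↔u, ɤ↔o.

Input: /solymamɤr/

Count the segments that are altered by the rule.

/o/ harmonizes with /ɤ/ ([-round]) → [ɤ]
/y/ harmonizes with /ɤ/ ([-round]) → [i]
2 segments change.

2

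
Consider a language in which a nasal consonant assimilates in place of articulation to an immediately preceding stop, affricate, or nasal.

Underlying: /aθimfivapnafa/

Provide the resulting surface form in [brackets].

[aθimfivapmafa]

/n/ after /p/ (labial) → [m]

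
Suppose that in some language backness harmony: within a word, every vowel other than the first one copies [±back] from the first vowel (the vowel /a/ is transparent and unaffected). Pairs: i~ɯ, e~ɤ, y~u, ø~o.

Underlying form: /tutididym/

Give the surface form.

/i/ harmonizes with /u/ ([+back]) → [ɯ]
/i/ harmonizes with /u/ ([+back]) → [ɯ]
/y/ harmonizes with /u/ ([+back]) → [u]

[tutɯdɯdum]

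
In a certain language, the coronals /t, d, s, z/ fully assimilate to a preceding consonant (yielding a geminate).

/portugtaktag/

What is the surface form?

[porruggakkag]

/t/ after /r/ → [r] (total assimilation)
/t/ after /g/ → [g] (total assimilation)
/t/ after /k/ → [k] (total assimilation)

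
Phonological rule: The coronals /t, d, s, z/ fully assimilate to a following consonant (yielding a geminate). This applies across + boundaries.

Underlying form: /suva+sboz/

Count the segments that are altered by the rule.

1

/s/ before /b/ → [b] (total assimilation)
1 segment changes.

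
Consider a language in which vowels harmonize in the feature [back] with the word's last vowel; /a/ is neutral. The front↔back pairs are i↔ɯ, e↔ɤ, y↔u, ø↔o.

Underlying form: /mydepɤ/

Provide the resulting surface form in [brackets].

[mudɤpɤ]

/y/ harmonizes with /ɤ/ ([+back]) → [u]
/e/ harmonizes with /ɤ/ ([+back]) → [ɤ]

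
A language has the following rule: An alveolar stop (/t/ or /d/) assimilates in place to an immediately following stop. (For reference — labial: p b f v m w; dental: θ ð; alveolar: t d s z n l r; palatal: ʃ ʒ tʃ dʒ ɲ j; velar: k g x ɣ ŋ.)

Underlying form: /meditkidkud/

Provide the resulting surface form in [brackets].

/t/ before /k/ (velar) → [k]
/d/ before /k/ (velar) → [g]

[medikkigkud]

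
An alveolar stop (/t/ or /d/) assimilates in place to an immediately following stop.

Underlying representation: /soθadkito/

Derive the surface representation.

[soθagkito]

/d/ before /k/ (velar) → [g]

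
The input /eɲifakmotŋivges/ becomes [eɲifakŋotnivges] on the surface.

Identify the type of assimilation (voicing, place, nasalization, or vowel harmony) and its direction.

/m/→[ŋ] /ŋ/→[n].
Each target copies a feature from the preceding segment, so the direction is progressive.

place assimilation, progressive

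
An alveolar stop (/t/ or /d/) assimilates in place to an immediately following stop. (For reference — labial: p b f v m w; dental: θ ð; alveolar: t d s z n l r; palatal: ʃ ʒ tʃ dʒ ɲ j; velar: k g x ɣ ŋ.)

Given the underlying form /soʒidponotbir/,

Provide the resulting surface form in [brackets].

/d/ before /p/ (labial) → [b]
/t/ before /b/ (labial) → [p]

[soʒibponopbir]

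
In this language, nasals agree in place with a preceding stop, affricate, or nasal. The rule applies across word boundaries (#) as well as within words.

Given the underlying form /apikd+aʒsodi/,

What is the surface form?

no segment meets the rule's conditions; no change.

[apikd+aʒsodi]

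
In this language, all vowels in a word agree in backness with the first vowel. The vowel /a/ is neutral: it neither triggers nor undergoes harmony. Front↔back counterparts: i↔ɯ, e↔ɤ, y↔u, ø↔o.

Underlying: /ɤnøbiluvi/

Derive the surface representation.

/ø/ harmonizes with /ɤ/ ([+back]) → [o]
/i/ harmonizes with /ɤ/ ([+back]) → [ɯ]
/i/ harmonizes with /ɤ/ ([+back]) → [ɯ]

[ɤnobɯluvɯ]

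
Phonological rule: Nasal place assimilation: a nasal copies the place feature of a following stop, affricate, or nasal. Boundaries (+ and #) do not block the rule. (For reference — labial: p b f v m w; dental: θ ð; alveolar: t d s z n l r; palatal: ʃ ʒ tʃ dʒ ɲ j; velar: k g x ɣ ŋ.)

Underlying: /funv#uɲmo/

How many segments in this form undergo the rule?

/ɲ/ before /m/ (labial) → [m]
1 segment changes.

1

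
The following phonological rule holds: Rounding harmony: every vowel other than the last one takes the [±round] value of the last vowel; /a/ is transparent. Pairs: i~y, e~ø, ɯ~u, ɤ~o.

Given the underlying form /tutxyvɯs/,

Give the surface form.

/u/ harmonizes with /ɯ/ ([-round]) → [ɯ]
/y/ harmonizes with /ɯ/ ([-round]) → [i]

[tɯtxivɯs]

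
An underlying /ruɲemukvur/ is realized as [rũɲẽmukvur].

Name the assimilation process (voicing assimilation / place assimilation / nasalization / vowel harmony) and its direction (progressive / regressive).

nasalization, regressive

/u/→[ũ] /e/→[ẽ].
Each target copies a feature from the following segment, so the direction is regressive.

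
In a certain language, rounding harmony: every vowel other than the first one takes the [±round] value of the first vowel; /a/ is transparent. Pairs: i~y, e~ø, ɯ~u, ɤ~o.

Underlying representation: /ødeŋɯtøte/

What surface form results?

[ødøŋutøtø]

/e/ harmonizes with /ø/ ([+round]) → [ø]
/ɯ/ harmonizes with /ø/ ([+round]) → [u]
/e/ harmonizes with /ø/ ([+round]) → [ø]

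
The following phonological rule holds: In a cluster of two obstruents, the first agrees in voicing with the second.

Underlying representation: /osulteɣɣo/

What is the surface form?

[osulteɣɣo]

no segment meets the rule's conditions; no change.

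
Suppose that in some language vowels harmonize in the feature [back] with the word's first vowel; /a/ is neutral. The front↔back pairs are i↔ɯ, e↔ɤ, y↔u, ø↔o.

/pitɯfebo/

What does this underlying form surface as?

[pitifebø]

/ɯ/ harmonizes with /i/ ([-back]) → [i]
/o/ harmonizes with /i/ ([-back]) → [ø]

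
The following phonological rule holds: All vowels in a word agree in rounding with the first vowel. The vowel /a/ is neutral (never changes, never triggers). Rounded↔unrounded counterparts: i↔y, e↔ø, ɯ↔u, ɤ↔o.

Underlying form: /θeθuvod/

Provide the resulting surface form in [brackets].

/u/ harmonizes with /e/ ([-round]) → [ɯ]
/o/ harmonizes with /e/ ([-round]) → [ɤ]

[θeθɯvɤd]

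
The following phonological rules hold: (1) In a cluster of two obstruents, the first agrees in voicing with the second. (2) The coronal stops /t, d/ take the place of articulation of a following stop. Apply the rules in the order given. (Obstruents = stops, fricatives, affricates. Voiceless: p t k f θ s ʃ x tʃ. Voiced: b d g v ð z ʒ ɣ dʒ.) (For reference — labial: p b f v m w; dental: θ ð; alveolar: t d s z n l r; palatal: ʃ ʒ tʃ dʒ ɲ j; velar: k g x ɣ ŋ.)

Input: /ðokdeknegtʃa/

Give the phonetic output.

Rule 1: /k/ before /d/ (voiced) → [g]
Rule 1: /g/ before /tʃ/ (voiceless) → [k]
After rule 1: ðogdeknektʃa
Rule 2: no segment meets the rule's conditions; no change.

[ðogdeknektʃa]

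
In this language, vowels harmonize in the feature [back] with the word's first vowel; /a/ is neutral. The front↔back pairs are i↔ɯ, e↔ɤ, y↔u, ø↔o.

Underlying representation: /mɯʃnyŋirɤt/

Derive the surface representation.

/y/ harmonizes with /ɯ/ ([+back]) → [u]
/i/ harmonizes with /ɯ/ ([+back]) → [ɯ]

[mɯʃnuŋɯrɤt]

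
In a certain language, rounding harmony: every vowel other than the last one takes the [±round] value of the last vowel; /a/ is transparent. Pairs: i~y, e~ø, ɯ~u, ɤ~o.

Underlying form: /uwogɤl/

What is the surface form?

/u/ harmonizes with /ɤ/ ([-round]) → [ɯ]
/o/ harmonizes with /ɤ/ ([-round]) → [ɤ]

[ɯwɤgɤl]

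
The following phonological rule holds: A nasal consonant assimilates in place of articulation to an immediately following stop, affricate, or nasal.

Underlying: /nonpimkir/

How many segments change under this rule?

/n/ before /p/ (labial) → [m]
/m/ before /k/ (velar) → [ŋ]
2 segments change.

2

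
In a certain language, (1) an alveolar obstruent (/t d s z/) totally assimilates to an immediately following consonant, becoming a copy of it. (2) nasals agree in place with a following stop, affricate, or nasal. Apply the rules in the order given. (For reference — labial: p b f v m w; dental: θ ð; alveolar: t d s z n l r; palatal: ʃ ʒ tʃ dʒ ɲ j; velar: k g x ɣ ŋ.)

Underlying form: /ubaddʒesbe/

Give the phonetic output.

Rule 1: /d/ before /dʒ/ → [dʒ] (total assimilation)
Rule 1: /s/ before /b/ → [b] (total assimilation)
After rule 1: ubadʒdʒebbe
Rule 2: no segment meets the rule's conditions; no change.

[ubadʒdʒebbe]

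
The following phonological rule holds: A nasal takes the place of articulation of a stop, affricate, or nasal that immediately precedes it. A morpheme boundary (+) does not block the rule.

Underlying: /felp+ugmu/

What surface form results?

[felp+ugŋu]

/m/ after /g/ (velar) → [ŋ]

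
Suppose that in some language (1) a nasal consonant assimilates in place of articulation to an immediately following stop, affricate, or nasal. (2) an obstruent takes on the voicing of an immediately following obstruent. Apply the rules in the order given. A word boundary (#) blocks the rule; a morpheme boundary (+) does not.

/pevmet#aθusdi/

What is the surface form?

[pevmet#aθuzdi]

Rule 1: no segment meets the rule's conditions; no change.
After rule 1: pevmet#aθusdi
Rule 2: /s/ before /d/ (voiced) → [z]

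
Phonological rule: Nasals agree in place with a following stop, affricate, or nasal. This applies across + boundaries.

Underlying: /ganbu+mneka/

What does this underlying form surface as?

[gambu+nneka]

/n/ before /b/ (labial) → [m]
/m/ before /n/ (alveolar) → [n]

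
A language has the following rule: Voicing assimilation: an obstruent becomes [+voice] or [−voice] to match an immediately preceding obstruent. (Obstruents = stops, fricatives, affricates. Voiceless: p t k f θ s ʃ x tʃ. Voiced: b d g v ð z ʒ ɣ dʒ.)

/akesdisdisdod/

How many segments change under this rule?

3

/d/ after /s/ (voiceless) → [t]
/d/ after /s/ (voiceless) → [t]
/d/ after /s/ (voiceless) → [t]
3 segments change.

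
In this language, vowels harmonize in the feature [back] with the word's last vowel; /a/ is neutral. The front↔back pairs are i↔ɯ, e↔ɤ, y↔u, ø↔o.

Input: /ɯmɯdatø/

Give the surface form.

[imidatø]

/ɯ/ harmonizes with /ø/ ([-back]) → [i]
/ɯ/ harmonizes with /ø/ ([-back]) → [i]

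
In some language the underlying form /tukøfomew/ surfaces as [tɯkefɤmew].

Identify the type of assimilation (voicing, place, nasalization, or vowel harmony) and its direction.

vowel harmony, regressive

/u/→[ɯ] /ø/→[e] /o/→[ɤ].
Vowels agree with the last vowel, so the harmony is regressive.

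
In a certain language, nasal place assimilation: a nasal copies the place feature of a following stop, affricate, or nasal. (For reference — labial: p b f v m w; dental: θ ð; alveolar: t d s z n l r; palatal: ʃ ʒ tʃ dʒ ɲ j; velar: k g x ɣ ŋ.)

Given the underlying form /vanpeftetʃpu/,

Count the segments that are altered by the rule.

/n/ before /p/ (labial) → [m]
1 segment changes.

1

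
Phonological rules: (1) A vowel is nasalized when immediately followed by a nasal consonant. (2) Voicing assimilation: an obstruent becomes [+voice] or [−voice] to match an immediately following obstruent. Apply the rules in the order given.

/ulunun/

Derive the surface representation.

Rule 1: /u/ before nasal /n/ → [ũ]
Rule 1: /u/ before nasal /n/ → [ũ]
After rule 1: ulũnũn
Rule 2: no segment meets the rule's conditions; no change.

[ulũnũn]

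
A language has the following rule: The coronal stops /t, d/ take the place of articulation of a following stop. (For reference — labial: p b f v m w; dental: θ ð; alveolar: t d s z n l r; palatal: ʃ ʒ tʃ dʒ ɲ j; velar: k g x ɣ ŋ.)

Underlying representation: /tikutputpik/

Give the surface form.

[tikuppuppik]

/t/ before /p/ (labial) → [p]
/t/ before /p/ (labial) → [p]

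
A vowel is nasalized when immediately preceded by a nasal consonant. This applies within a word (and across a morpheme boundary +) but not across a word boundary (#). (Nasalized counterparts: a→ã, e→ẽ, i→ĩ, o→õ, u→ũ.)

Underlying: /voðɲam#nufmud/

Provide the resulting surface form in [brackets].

[voðɲãm#nũfmũd]

/a/ after nasal /ɲ/ → [ã]
/u/ after nasal /n/ → [ũ]
/u/ after nasal /m/ → [ũ]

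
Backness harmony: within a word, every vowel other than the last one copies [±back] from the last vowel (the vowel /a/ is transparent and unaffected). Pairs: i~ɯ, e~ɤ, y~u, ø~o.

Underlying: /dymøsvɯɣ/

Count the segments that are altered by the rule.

2

/y/ harmonizes with /ɯ/ ([+back]) → [u]
/ø/ harmonizes with /ɯ/ ([+back]) → [o]
2 segments change.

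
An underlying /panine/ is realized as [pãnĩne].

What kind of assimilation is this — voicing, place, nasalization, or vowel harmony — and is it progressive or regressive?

/a/→[ã] /i/→[ĩ].
Each target copies a feature from the following segment, so the direction is regressive.

nasalization, regressive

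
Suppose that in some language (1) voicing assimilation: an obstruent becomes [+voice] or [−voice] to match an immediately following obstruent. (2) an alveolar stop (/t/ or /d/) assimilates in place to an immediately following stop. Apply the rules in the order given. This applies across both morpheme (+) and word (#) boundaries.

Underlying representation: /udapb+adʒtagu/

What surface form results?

[udabb+atʃtagu]

Rule 1: /p/ before /b/ (voiced) → [b]
Rule 1: /dʒ/ before /t/ (voiceless) → [tʃ]
After rule 1: udabb+atʃtagu
Rule 2: no segment meets the rule's conditions; no change.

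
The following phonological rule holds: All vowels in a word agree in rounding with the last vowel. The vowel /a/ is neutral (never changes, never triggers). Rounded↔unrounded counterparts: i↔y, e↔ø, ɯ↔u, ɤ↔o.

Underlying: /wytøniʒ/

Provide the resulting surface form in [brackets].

/y/ harmonizes with /i/ ([-round]) → [i]
/ø/ harmonizes with /i/ ([-round]) → [e]

[witeniʒ]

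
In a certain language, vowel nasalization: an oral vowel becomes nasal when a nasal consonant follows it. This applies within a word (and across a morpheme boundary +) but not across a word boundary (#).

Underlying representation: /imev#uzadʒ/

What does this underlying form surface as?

[ĩmev#uzadʒ]

/i/ before nasal /m/ → [ĩ]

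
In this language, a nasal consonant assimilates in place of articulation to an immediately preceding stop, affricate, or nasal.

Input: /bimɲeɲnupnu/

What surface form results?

/ɲ/ after /m/ (labial) → [m]
/n/ after /ɲ/ (palatal) → [ɲ]
/n/ after /p/ (labial) → [m]

[bimmeɲɲupmu]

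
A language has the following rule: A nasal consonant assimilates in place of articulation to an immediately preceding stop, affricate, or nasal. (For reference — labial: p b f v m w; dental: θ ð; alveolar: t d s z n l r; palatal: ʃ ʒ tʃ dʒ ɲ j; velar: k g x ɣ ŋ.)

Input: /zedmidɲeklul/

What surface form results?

[zednidneklul]

/m/ after /d/ (alveolar) → [n]
/ɲ/ after /d/ (alveolar) → [n]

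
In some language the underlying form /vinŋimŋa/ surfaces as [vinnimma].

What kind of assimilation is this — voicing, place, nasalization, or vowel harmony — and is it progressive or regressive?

place assimilation, progressive

/ŋ/→[n] /ŋ/→[m].
Each target copies a feature from the preceding segment, so the direction is progressive.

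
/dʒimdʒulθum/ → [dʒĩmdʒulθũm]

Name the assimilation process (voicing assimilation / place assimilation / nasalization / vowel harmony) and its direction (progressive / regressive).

/i/→[ĩ] /u/→[ũ].
Each target copies a feature from the following segment, so the direction is regressive.

nasalization, regressive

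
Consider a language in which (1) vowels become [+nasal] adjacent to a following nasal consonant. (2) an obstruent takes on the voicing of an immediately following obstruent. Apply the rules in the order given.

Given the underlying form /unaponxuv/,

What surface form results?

[ũnapõnxuv]

Rule 1: /u/ before nasal /n/ → [ũ]
Rule 1: /o/ before nasal /n/ → [õ]
After rule 1: ũnapõnxuv
Rule 2: no segment meets the rule's conditions; no change.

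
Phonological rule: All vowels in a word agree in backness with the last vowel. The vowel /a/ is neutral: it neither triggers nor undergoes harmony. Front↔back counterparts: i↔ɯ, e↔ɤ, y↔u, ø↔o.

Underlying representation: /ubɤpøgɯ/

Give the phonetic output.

/ø/ harmonizes with /ɯ/ ([+back]) → [o]

[ubɤpogɯ]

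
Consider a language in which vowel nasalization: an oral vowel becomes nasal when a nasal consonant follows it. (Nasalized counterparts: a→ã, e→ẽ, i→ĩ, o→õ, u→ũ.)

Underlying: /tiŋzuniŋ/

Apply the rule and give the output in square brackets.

/i/ before nasal /ŋ/ → [ĩ]
/u/ before nasal /n/ → [ũ]
/i/ before nasal /ŋ/ → [ĩ]

[tĩŋzũnĩŋ]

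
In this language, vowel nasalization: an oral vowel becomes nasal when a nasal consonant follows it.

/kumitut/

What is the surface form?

[kũmitut]

/u/ before nasal /m/ → [ũ]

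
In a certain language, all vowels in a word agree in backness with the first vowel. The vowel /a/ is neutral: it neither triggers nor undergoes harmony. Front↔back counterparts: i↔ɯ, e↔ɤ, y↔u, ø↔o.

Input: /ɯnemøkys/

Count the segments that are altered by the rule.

/e/ harmonizes with /ɯ/ ([+back]) → [ɤ]
/ø/ harmonizes with /ɯ/ ([+back]) → [o]
/y/ harmonizes with /ɯ/ ([+back]) → [u]
3 segments change.

3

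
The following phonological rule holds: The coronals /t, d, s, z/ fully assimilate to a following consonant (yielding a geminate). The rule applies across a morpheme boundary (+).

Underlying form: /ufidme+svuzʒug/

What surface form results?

/d/ before /m/ → [m] (total assimilation)
/s/ before /v/ → [v] (total assimilation)
/z/ before /ʒ/ → [ʒ] (total assimilation)

[ufimme+vvuʒʒug]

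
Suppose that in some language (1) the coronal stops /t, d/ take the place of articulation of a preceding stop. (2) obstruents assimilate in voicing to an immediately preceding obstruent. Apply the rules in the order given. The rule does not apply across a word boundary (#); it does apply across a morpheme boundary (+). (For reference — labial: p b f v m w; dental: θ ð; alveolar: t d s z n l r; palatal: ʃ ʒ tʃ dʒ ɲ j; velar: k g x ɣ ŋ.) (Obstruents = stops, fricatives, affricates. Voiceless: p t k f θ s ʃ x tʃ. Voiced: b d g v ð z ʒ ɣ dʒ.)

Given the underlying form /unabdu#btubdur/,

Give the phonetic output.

Rule 1: /d/ after /b/ (labial) → [b]
Rule 1: /t/ after /b/ (labial) → [p]
Rule 1: /d/ after /b/ (labial) → [b]
After rule 1: unabbu#bpubbur
Rule 2: /p/ after /b/ (voiced) → [b]

[unabbu#bbubbur]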